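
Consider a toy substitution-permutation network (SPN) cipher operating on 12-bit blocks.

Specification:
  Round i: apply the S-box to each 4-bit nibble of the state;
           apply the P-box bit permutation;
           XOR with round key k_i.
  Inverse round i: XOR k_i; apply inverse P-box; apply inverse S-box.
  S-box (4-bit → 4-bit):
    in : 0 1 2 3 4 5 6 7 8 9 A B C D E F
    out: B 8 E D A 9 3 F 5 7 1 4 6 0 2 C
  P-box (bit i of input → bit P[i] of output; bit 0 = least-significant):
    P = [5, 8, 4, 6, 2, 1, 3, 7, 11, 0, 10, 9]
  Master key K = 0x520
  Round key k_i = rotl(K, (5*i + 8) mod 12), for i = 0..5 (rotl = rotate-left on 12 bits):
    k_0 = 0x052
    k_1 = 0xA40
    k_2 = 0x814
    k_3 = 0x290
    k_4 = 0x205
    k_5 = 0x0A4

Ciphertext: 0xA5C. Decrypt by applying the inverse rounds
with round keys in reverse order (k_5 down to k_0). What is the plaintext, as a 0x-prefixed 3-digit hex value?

s_0 = ciphertext = 0xA5C
s_1 = InvRound(s_0, k_5) = 0x5F3
s_2 = InvRound(s_1, k_4) = 0xF07
s_3 = InvRound(s_2, k_3) = 0x90C
s_4 = InvRound(s_3, k_2) = 0xDBC
s_5 = InvRound(s_4, k_1) = 0xF37
s_6 = InvRound(s_5, k_0) = 0x7A0

0x7A0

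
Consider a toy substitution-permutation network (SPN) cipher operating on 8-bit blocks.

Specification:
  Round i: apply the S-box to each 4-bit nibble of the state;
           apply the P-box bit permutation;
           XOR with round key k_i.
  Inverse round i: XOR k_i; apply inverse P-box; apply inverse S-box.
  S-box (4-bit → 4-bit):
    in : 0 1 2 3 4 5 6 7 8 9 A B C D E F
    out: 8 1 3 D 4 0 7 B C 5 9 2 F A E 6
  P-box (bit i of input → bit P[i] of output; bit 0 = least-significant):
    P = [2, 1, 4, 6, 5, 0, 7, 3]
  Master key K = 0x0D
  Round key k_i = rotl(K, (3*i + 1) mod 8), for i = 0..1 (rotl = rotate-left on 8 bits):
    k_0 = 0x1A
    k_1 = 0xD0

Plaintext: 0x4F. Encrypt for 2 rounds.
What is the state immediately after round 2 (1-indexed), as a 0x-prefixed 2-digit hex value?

0x08

s_0 = plaintext = 0x4F
s_1 = Round(s_0, k_0) = 0x88
s_2 = Round(s_1, k_1) = 0x08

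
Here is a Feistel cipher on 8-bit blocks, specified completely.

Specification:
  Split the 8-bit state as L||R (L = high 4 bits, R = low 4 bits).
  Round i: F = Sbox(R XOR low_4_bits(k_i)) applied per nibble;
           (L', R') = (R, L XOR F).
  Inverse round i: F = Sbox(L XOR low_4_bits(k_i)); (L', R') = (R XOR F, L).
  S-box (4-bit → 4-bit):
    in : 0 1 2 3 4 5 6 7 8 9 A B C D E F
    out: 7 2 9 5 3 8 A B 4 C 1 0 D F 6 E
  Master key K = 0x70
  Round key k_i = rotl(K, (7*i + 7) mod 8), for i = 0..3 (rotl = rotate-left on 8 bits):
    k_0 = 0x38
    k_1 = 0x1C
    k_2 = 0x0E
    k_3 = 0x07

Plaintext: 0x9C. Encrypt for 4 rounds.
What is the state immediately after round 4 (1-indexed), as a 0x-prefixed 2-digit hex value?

0xEA

s_0 = plaintext = 0x9C
s_1 = Round(s_0, k_0) = 0xCA
s_2 = Round(s_1, k_1) = 0xA6
s_3 = Round(s_2, k_2) = 0x6E
s_4 = Round(s_3, k_3) = 0xEA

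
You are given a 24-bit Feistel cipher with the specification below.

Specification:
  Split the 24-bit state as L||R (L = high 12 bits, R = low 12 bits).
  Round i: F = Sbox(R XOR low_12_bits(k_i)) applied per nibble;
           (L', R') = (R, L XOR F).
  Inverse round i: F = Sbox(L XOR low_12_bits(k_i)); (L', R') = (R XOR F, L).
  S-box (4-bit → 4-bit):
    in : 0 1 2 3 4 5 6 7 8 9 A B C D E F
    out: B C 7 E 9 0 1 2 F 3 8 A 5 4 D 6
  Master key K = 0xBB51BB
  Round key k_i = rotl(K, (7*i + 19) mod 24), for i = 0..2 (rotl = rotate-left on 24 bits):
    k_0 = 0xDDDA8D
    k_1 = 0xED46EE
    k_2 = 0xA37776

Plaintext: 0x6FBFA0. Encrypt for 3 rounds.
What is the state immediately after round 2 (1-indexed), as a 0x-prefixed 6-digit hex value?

s_0 = plaintext = 0x6FBFA0
s_1 = Round(s_0, k_0) = 0xFA068F
s_2 = Round(s_1, k_1) = 0x68F4BC
s_3 = Round(s_2, k_2) = 0x4BC8D7

0x68F4BC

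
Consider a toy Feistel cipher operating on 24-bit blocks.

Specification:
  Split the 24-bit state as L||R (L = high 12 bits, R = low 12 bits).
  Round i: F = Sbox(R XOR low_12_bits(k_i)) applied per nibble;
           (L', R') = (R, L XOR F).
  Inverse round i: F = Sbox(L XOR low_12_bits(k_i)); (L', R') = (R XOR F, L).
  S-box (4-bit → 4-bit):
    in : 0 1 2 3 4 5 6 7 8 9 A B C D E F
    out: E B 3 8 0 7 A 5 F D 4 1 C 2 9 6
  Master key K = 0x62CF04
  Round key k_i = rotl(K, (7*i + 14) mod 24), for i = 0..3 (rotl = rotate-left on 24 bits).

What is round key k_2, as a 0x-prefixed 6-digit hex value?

K = 0x62CF04
k_0 = rotl(K, (7*0+14) mod 24) = rotl(K, 14) = 0xC118B3
k_1 = rotl(K, (7*1+14) mod 24) = rotl(K, 21) = 0x8C59E0
k_2 = rotl(K, (7*2+14) mod 24) = rotl(K, 4) = 0x2CF046

0x2CF046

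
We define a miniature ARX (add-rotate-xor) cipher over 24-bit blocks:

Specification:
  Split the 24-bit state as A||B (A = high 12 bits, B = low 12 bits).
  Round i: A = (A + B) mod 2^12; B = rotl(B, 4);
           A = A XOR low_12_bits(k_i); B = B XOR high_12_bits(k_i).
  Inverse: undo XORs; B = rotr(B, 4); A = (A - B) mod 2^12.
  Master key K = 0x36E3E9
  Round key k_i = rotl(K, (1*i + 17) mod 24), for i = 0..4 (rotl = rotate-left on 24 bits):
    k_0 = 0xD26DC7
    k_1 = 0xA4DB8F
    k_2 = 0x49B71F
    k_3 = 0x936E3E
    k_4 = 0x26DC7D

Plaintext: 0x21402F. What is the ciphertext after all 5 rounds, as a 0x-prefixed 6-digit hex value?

s_0 = plaintext = 0x21402F
s_1 = Round(s_0, k_0) = 0xF84FD6
s_2 = Round(s_1, k_1) = 0x4D5722
s_3 = Round(s_2, k_2) = 0xCE86BC
s_4 = Round(s_3, k_3) = 0xD9A2F0
s_5 = Round(s_4, k_4) = 0xCF7D6F

0xCF7D6F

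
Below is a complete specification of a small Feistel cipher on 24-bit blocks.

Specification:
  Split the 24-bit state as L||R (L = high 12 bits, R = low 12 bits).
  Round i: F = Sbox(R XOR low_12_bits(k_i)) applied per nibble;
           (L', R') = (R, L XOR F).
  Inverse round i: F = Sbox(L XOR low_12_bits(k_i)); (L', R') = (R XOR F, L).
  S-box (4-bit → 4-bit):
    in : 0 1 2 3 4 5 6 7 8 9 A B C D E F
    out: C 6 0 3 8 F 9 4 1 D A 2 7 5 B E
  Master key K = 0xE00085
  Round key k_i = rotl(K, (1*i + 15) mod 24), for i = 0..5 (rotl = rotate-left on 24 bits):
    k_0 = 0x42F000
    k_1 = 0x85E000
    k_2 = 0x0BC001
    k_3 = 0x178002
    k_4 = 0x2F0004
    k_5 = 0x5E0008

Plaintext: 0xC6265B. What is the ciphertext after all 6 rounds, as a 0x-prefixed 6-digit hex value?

0x95F561

s_0 = plaintext = 0xC6265B
s_1 = Round(s_0, k_0) = 0x65B590
s_2 = Round(s_1, k_1) = 0x590987
s_3 = Round(s_2, k_2) = 0x987889
s_4 = Round(s_3, k_3) = 0x889895
s_5 = Round(s_4, k_4) = 0x89595F
s_6 = Round(s_5, k_5) = 0x95F561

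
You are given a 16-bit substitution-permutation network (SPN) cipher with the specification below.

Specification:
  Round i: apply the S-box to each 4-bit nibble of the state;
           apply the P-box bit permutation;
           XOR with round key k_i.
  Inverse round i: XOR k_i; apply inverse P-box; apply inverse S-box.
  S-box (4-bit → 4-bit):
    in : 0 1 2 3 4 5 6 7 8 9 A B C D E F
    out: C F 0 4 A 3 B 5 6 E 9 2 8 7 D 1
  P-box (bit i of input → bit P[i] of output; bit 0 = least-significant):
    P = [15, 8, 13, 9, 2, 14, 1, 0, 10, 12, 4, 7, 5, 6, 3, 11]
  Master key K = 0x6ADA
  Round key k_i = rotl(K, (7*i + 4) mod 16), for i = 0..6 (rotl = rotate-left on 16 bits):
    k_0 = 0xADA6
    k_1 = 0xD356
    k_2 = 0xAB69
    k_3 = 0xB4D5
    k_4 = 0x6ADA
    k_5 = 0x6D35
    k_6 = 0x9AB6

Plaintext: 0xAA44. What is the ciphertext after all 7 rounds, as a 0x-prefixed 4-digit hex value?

0xBB55

s_0 = plaintext = 0xAA44
s_1 = Round(s_0, k_0) = 0xE207
s_2 = Round(s_1, k_1) = 0x7B7D
s_3 = Round(s_2, k_2) = 0x1A47
s_4 = Round(s_3, k_3) = 0x583C
s_5 = Round(s_4, k_4) = 0x78A8
s_6 = Round(s_5, k_5) = 0x5C08
s_7 = Round(s_6, k_6) = 0xBB55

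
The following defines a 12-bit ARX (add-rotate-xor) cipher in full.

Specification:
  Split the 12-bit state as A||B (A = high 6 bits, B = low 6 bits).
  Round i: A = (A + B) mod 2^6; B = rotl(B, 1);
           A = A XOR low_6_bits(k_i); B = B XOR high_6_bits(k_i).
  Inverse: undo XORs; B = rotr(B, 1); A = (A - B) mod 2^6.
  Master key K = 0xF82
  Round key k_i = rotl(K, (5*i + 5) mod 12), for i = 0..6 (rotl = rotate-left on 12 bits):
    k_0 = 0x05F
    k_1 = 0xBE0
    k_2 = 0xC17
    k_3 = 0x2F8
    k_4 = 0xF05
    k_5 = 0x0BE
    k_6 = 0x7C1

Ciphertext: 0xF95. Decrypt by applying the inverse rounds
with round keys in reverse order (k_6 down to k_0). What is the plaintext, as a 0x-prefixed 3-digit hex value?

s_0 = ciphertext = 0xF95
s_1 = InvRound(s_0, k_6) = 0xE85
s_2 = InvRound(s_1, k_5) = 0x863
s_3 = InvRound(s_2, k_4) = 0xD6F
s_4 = InvRound(s_3, k_3) = 0xED2
s_5 = InvRound(s_4, k_2) = 0x6D1
s_6 = InvRound(s_5, k_1) = 0x71F
s_7 = InvRound(s_6, k_0) = 0xD0F

0xD0F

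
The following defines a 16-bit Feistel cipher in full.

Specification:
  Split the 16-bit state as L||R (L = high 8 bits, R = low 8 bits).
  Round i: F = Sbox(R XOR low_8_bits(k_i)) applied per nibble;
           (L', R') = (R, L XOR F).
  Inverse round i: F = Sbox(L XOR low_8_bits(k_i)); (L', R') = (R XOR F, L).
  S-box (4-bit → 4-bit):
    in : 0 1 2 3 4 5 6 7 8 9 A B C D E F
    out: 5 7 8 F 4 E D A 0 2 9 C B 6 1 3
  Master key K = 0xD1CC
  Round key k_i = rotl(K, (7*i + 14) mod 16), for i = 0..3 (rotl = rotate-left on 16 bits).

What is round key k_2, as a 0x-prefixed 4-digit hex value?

0xCD1C

K = 0xD1CC
k_0 = rotl(K, (7*0+14) mod 16) = rotl(K, 14) = 0x3473
k_1 = rotl(K, (7*1+14) mod 16) = rotl(K, 5) = 0x399A
k_2 = rotl(K, (7*2+14) mod 16) = rotl(K, 12) = 0xCD1C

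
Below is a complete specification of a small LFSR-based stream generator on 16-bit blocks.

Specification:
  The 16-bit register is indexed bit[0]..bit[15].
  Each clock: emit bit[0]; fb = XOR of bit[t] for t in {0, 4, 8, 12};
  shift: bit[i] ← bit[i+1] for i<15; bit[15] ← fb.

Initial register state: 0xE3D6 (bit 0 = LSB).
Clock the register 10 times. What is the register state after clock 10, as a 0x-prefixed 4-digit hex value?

0x59B8

reg_0 = 0xE3D6
clock 1: out=0, reg = 0x71EB
clock 2: out=1, reg = 0xB8F5
clock 3: out=1, reg = 0xDC7A
clock 4: out=0, reg = 0x6E3D
clock 5: out=1, reg = 0x371E
clock 6: out=0, reg = 0x9B8F
clock 7: out=1, reg = 0xCDC7
clock 8: out=1, reg = 0x66E3
clock 9: out=1, reg = 0xB371
clock 10: out=1, reg = 0x59B8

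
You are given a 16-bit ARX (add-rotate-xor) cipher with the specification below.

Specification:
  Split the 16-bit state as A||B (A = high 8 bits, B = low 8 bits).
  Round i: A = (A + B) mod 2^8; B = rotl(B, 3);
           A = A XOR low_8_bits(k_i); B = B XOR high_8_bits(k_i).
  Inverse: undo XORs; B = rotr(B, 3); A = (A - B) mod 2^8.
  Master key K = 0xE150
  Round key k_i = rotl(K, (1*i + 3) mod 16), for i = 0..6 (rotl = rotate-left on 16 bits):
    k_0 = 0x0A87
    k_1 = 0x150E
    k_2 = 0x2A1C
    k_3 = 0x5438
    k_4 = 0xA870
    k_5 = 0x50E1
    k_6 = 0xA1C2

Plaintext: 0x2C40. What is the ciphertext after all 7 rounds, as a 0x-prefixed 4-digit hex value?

s_0 = plaintext = 0x2C40
s_1 = Round(s_0, k_0) = 0xEB08
s_2 = Round(s_1, k_1) = 0xFD55
s_3 = Round(s_2, k_2) = 0x4E80
s_4 = Round(s_3, k_3) = 0xF650
s_5 = Round(s_4, k_4) = 0x362A
s_6 = Round(s_5, k_5) = 0x8101
s_7 = Round(s_6, k_6) = 0x40A9

0x40A9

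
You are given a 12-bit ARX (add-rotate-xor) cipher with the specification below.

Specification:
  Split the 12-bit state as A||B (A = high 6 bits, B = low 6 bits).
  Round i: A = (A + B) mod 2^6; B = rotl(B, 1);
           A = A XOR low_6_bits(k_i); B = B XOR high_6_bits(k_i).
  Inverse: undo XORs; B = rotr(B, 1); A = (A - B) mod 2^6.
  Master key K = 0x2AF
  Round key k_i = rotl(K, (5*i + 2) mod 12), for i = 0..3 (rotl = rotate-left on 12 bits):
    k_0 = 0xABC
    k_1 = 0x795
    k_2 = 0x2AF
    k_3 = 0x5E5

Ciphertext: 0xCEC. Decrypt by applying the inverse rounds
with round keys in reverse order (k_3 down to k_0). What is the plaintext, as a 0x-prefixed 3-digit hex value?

0xD0C

s_0 = ciphertext = 0xCEC
s_1 = InvRound(s_0, k_3) = 0x67D
s_2 = InvRound(s_1, k_2) = 0xEFB
s_3 = InvRound(s_2, k_1) = 0xF32
s_4 = InvRound(s_3, k_0) = 0xD0C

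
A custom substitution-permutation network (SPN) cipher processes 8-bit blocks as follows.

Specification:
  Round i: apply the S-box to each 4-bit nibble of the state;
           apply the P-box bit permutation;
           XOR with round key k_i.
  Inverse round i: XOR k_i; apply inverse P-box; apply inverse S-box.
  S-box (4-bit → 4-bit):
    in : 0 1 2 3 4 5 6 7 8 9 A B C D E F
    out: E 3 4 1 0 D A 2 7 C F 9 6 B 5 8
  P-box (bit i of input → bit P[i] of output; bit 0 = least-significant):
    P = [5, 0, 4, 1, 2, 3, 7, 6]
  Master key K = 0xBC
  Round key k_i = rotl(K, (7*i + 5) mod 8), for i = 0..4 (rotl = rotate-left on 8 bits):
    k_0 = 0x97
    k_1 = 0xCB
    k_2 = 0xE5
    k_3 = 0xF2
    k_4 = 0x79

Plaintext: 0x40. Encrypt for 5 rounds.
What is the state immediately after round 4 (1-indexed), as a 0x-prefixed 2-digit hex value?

s_0 = plaintext = 0x40
s_1 = Round(s_0, k_0) = 0x84
s_2 = Round(s_1, k_1) = 0x47
s_3 = Round(s_2, k_2) = 0xE4
s_4 = Round(s_3, k_3) = 0x76
s_5 = Round(s_4, k_4) = 0x72

0x76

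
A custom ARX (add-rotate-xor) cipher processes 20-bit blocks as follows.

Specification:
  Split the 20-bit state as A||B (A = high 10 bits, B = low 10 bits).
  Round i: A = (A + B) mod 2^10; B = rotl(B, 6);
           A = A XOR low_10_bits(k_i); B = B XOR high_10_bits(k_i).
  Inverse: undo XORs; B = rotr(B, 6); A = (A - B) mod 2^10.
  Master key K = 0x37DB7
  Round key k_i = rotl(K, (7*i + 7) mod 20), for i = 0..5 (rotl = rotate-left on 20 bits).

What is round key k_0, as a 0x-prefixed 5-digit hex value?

0xEDB9B

K = 0x37DB7
k_0 = rotl(K, (7*0+7) mod 20) = rotl(K, 7) = 0xEDB9B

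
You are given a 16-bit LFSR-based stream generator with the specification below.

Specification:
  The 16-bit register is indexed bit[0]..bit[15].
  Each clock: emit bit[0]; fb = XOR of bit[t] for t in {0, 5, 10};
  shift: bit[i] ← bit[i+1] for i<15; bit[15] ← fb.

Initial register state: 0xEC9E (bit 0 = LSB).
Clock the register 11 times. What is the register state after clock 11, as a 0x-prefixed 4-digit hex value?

reg_0 = 0xEC9E
clock 1: out=0, reg = 0xF64F
clock 2: out=1, reg = 0x7B27
clock 3: out=1, reg = 0x3D93
clock 4: out=1, reg = 0x1EC9
clock 5: out=1, reg = 0x0F64
clock 6: out=0, reg = 0x07B2
clock 7: out=0, reg = 0x03D9
clock 8: out=1, reg = 0x81EC
clock 9: out=0, reg = 0xC0F6
clock 10: out=0, reg = 0xE07B
clock 11: out=1, reg = 0x703D

0x703D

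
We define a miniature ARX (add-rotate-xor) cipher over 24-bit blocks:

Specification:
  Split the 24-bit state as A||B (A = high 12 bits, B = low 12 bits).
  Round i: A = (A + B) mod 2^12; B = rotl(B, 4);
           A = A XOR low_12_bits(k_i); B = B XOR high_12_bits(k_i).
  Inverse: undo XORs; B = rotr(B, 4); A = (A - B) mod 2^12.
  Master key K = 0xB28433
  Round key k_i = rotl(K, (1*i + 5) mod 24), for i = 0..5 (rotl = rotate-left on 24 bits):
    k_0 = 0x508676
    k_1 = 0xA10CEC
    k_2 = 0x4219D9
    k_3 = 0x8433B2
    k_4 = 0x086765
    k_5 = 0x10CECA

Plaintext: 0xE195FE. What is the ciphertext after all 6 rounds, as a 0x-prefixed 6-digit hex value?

s_0 = plaintext = 0xE195FE
s_1 = Round(s_0, k_0) = 0x261AED
s_2 = Round(s_1, k_1) = 0x1A24CA
s_3 = Round(s_2, k_2) = 0xFB5885
s_4 = Round(s_3, k_3) = 0xB8801B
s_5 = Round(s_4, k_4) = 0xCC6136
s_6 = Round(s_5, k_5) = 0x33626D

0x33626D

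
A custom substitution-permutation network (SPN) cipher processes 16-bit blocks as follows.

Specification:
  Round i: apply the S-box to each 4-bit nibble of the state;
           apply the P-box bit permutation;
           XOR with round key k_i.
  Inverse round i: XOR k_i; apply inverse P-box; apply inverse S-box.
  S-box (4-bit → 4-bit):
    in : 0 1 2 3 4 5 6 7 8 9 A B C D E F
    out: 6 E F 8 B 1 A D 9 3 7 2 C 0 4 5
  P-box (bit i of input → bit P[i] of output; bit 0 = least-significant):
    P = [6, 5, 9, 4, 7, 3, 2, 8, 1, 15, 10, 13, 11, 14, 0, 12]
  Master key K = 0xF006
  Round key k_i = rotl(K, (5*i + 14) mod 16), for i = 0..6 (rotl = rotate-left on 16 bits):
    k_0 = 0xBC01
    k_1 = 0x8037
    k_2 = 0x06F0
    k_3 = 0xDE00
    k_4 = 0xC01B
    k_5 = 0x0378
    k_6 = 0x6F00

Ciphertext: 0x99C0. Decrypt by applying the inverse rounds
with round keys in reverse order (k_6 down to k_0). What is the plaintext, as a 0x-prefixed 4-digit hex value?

0x1315

s_0 = ciphertext = 0x99C0
s_1 = InvRound(s_0, k_6) = 0x615F
s_2 = InvRound(s_1, k_5) = 0x08E0
s_3 = InvRound(s_2, k_4) = 0xA994
s_4 = InvRound(s_3, k_3) = 0x6C7C
s_5 = InvRound(s_4, k_2) = 0x93AE
s_6 = InvRound(s_5, k_1) = 0xCD4C
s_7 = InvRound(s_6, k_0) = 0x1315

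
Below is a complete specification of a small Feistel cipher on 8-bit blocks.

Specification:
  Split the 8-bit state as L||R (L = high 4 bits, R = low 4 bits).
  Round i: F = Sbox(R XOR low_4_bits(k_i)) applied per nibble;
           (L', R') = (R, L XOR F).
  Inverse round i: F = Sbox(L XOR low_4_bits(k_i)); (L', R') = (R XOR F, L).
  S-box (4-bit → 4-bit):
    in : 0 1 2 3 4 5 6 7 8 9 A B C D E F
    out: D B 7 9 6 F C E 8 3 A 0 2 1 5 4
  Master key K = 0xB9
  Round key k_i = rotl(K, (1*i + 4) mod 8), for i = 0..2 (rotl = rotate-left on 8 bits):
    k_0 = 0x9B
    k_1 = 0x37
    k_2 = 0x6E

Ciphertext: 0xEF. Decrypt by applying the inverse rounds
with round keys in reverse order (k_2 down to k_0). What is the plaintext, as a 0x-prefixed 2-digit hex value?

s_0 = ciphertext = 0xEF
s_1 = InvRound(s_0, k_2) = 0x2E
s_2 = InvRound(s_1, k_1) = 0x12
s_3 = InvRound(s_2, k_0) = 0x81

0x81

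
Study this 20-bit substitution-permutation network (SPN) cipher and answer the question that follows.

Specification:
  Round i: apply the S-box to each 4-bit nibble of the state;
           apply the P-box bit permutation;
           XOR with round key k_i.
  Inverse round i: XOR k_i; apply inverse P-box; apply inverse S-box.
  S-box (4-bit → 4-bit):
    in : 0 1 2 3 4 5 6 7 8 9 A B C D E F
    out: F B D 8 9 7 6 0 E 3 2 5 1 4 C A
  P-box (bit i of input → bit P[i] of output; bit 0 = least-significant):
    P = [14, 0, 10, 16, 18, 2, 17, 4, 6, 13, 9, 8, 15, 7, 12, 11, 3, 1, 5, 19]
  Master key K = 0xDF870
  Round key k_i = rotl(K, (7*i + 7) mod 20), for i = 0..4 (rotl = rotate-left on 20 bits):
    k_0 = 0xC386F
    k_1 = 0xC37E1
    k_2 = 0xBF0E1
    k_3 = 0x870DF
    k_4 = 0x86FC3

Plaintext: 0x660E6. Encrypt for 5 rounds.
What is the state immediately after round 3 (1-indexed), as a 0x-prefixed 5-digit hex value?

0x737DA

s_0 = plaintext = 0x660E6
s_1 = Round(s_0, k_0) = 0xE0F9C
s_2 = Round(s_1, k_1) = 0x0CE45
s_3 = Round(s_2, k_2) = 0x737DA
s_4 = Round(s_3, k_3) = 0xA78DE
s_5 = Round(s_4, k_4) = 0xB48C1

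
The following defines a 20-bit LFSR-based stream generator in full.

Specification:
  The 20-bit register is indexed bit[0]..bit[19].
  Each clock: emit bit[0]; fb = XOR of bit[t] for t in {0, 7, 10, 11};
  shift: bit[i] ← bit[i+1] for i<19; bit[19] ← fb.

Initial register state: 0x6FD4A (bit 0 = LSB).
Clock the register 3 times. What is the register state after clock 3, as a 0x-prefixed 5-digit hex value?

reg_0 = 0x6FD4A
clock 1: out=0, reg = 0x37EA5
clock 2: out=1, reg = 0x1BF52
clock 3: out=0, reg = 0x0DFA9

0x0DFA9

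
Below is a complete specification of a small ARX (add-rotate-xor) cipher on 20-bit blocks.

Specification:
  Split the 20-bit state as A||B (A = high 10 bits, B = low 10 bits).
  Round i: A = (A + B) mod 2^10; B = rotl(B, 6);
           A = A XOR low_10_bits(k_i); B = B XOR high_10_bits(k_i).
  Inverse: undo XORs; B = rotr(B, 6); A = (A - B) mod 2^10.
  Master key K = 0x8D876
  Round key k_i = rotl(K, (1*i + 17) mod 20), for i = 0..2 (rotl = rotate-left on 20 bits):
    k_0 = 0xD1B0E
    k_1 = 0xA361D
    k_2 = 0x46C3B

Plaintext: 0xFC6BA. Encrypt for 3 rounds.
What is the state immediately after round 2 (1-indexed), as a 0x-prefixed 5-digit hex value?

s_0 = plaintext = 0xFC6BA
s_1 = Round(s_0, k_0) = 0x695ED
s_2 = Round(s_1, k_1) = 0x63DD3
s_3 = Round(s_2, k_2) = 0xD65C6

0x63DD3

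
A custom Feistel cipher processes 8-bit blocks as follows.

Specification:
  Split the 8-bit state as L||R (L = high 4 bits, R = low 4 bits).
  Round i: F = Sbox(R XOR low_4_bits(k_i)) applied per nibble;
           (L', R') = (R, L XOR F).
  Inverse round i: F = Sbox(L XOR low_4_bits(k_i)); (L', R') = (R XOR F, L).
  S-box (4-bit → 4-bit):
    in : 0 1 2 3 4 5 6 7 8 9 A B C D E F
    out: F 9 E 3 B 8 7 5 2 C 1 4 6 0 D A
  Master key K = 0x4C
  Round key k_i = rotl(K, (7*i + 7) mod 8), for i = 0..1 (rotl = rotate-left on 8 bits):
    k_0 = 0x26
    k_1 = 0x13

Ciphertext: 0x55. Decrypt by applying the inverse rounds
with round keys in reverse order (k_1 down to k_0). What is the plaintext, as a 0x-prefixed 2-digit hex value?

0xE2

s_0 = ciphertext = 0x55
s_1 = InvRound(s_0, k_1) = 0x25
s_2 = InvRound(s_1, k_0) = 0xE2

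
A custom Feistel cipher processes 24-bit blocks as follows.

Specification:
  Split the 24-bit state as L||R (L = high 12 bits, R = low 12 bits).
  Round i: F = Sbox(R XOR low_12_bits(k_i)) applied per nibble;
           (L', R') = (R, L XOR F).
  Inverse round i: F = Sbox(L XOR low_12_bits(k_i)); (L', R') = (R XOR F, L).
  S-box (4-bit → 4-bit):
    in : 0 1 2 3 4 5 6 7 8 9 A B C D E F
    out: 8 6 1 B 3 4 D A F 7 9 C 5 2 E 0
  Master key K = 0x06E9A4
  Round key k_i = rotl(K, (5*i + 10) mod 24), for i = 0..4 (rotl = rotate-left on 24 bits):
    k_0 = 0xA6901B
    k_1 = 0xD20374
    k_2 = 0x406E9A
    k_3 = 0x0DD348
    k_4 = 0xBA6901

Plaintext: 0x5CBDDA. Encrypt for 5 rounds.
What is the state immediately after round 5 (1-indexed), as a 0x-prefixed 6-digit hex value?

0xB0DE82

s_0 = plaintext = 0x5CBDDA
s_1 = Round(s_0, k_0) = 0xDDA79D
s_2 = Round(s_1, k_1) = 0x79DE3D
s_3 = Round(s_2, k_2) = 0xE3DF07
s_4 = Round(s_3, k_3) = 0xF07B0D
s_5 = Round(s_4, k_4) = 0xB0DE82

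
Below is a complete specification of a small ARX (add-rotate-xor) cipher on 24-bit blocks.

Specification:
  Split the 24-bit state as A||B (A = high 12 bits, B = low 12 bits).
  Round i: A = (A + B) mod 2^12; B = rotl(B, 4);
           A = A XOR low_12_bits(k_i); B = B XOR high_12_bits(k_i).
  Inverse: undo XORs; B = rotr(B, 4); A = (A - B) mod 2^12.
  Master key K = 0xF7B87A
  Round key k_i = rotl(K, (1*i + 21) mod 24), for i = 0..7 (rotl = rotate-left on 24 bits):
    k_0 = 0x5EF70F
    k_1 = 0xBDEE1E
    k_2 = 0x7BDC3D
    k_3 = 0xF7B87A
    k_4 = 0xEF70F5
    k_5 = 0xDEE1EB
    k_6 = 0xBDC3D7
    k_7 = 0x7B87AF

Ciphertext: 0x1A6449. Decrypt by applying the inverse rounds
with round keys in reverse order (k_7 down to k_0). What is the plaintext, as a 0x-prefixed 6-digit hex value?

0x2FFFC1

s_0 = ciphertext = 0x1A6449
s_1 = InvRound(s_0, k_7) = 0x4CA13F
s_2 = InvRound(s_1, k_6) = 0x36F3AE
s_3 = InvRound(s_2, k_5) = 0x1A00E4
s_4 = InvRound(s_3, k_4) = 0xD743E1
s_5 = InvRound(s_4, k_3) = 0xA45AC9
s_6 = InvRound(s_5, k_2) = 0x1A14D7
s_7 = InvRound(s_6, k_1) = 0x5CF9F0
s_8 = InvRound(s_7, k_0) = 0x2FFFC1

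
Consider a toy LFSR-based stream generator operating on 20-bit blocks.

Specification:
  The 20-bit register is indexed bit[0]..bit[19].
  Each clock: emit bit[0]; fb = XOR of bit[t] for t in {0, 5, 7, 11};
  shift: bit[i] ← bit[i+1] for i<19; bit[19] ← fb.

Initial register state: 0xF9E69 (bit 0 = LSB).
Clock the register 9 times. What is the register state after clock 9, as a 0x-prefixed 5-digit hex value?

reg_0 = 0xF9E69
clock 1: out=1, reg = 0xFCF34
clock 2: out=0, reg = 0x7E79A
clock 3: out=0, reg = 0xBF3CD
clock 4: out=1, reg = 0x5F9E6
clock 5: out=0, reg = 0xAFCF3
clock 6: out=1, reg = 0x57E79
clock 7: out=1, reg = 0xABF3C
clock 8: out=0, reg = 0x55F9E
clock 9: out=0, reg = 0x2AFCF

0x2AFCF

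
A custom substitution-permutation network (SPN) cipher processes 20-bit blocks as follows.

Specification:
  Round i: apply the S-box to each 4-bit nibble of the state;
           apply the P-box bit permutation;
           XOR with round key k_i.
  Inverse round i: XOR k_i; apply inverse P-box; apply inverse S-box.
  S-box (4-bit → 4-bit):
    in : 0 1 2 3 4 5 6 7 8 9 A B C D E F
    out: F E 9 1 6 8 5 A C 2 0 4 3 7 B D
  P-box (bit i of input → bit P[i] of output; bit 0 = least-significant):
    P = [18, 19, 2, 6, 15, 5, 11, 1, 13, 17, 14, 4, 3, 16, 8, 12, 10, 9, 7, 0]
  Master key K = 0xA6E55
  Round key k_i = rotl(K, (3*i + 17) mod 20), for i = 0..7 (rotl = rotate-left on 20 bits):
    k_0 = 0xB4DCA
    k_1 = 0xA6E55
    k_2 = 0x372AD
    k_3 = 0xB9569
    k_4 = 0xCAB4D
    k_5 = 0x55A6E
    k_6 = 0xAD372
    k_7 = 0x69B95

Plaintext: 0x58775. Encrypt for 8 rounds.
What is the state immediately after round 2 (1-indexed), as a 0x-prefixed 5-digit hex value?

0x05455

s_0 = plaintext = 0x58775
s_1 = Round(s_0, k_0) = 0x95CB9
s_2 = Round(s_1, k_1) = 0x05455
s_3 = Round(s_2, k_2) = 0x1246E
s_4 = Round(s_3, k_3) = 0x54FA0
s_5 = Round(s_4, k_4) = 0x1CA18
s_6 = Round(s_5, k_5) = 0x45081
s_7 = Round(s_6, k_6) = 0x0A9A4
s_8 = Round(s_7, k_7) = 0xC9D10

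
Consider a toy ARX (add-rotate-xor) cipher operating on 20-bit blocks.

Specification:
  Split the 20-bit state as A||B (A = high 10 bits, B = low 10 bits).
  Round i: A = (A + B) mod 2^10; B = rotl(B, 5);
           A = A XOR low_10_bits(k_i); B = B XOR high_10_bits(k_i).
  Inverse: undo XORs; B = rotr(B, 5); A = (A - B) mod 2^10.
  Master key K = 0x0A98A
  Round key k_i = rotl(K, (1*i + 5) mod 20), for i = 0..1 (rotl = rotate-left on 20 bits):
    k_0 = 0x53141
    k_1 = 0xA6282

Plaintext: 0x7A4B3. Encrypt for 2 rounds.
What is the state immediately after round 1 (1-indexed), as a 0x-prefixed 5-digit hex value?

s_0 = plaintext = 0x7A4B3
s_1 = Round(s_0, k_0) = 0xF7729
s_2 = Round(s_1, k_1) = 0x613A1

0xF7729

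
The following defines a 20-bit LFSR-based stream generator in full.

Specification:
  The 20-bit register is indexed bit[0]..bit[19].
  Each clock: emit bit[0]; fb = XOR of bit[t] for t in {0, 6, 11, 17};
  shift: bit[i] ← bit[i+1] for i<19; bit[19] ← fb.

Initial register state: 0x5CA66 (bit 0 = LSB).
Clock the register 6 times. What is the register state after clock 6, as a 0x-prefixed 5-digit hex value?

reg_0 = 0x5CA66
clock 1: out=0, reg = 0x2E533
clock 2: out=1, reg = 0x17299
clock 3: out=1, reg = 0x8B94C
clock 4: out=0, reg = 0x45CA6
clock 5: out=0, reg = 0xA2E53
clock 6: out=1, reg = 0x51729

0x51729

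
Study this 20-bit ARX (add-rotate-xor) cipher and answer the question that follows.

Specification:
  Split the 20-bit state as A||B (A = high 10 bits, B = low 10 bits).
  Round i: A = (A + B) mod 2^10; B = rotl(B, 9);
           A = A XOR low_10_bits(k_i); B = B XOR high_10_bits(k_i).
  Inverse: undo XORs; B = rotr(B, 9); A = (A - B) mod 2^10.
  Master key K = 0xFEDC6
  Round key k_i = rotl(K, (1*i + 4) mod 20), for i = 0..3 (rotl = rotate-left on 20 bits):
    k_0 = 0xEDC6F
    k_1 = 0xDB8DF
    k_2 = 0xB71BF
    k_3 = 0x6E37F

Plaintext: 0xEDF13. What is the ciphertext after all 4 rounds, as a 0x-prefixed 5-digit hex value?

0x8250A

s_0 = plaintext = 0xEDF13
s_1 = Round(s_0, k_0) = 0xA943E
s_2 = Round(s_1, k_1) = 0x8F371
s_3 = Round(s_2, k_2) = 0x04964
s_4 = Round(s_3, k_3) = 0x8250A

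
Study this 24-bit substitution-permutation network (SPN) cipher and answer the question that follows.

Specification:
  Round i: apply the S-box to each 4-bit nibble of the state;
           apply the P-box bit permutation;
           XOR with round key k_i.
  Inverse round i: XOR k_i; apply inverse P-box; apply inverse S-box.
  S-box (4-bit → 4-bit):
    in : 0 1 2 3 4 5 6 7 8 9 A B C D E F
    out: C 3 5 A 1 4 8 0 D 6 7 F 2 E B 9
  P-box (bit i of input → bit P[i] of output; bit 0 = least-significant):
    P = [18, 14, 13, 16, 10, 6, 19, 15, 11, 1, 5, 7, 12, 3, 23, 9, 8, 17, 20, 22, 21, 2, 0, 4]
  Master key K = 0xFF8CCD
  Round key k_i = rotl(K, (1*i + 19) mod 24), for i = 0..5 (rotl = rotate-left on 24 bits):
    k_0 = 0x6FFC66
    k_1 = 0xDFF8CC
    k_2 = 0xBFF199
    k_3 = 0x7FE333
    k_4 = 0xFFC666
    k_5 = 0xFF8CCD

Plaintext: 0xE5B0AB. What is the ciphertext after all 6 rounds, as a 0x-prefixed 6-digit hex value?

0x81C96F

s_0 = plaintext = 0xE5B0AB
s_1 = Round(s_0, k_0) = 0xD28A9A
s_2 = Round(s_1, k_1) = 0x4383BB
s_3 = Round(s_2, k_2) = 0x50075B
s_4 = Round(s_3, k_3) = 0xA28132
s_5 = Round(s_4, k_4) = 0x4B7D21
s_6 = Round(s_5, k_5) = 0x81C96F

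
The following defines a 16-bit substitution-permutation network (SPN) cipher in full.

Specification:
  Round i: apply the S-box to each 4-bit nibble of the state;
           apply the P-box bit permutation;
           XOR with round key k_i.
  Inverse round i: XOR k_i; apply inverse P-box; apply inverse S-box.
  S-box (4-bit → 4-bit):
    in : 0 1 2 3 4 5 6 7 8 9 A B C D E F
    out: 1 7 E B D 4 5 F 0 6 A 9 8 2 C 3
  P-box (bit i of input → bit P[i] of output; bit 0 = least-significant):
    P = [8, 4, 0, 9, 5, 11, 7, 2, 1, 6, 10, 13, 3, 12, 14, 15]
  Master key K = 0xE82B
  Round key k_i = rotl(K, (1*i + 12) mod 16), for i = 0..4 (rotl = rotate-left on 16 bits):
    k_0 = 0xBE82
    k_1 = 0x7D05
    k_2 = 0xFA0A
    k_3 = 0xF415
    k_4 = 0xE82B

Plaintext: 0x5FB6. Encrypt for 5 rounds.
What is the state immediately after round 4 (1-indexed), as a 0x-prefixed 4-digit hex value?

0x759C

s_0 = plaintext = 0x5FB6
s_1 = Round(s_0, k_0) = 0xFFE5
s_2 = Round(s_1, k_1) = 0x6DCA
s_3 = Round(s_2, k_2) = 0xB856
s_4 = Round(s_3, k_3) = 0x759C
s_5 = Round(s_4, k_4) = 0x36A3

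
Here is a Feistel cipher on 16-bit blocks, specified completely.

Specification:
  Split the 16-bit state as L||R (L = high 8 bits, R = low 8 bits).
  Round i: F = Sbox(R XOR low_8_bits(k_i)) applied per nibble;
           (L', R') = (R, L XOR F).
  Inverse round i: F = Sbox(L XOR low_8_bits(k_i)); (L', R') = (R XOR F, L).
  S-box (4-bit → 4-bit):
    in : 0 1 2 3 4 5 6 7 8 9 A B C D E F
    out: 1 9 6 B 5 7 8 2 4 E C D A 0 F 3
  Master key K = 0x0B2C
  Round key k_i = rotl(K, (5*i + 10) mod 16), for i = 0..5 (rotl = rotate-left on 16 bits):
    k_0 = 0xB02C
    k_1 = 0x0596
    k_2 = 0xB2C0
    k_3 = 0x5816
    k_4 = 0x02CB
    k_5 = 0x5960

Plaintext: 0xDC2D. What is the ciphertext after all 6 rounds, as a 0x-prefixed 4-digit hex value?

0x4C81

s_0 = plaintext = 0xDC2D
s_1 = Round(s_0, k_0) = 0x2DC5
s_2 = Round(s_1, k_1) = 0xC556
s_3 = Round(s_2, k_2) = 0x562D
s_4 = Round(s_3, k_3) = 0x2DEB
s_5 = Round(s_4, k_4) = 0xEB4C
s_6 = Round(s_5, k_5) = 0x4C81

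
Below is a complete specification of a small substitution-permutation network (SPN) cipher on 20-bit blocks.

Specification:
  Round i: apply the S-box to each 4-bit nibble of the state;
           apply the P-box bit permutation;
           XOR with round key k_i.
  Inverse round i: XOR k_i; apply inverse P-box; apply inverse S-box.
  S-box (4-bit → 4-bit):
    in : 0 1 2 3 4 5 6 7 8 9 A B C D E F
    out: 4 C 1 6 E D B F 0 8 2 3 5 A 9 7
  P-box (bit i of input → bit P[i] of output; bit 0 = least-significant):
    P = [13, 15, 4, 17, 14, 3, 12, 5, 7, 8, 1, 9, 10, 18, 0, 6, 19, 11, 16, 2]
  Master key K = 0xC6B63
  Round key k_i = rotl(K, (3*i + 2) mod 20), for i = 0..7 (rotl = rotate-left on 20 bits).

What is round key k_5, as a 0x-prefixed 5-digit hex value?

K = 0xC6B63
k_0 = rotl(K, (3*0+2) mod 20) = rotl(K, 2) = 0x1AD8F
k_1 = rotl(K, (3*1+2) mod 20) = rotl(K, 5) = 0xD6C78
k_2 = rotl(K, (3*2+2) mod 20) = rotl(K, 8) = 0xB63C6
k_3 = rotl(K, (3*3+2) mod 20) = rotl(K, 11) = 0xB1E35
k_4 = rotl(K, (3*4+2) mod 20) = rotl(K, 14) = 0x8F1AD
k_5 = rotl(K, (3*5+2) mod 20) = rotl(K, 17) = 0x78D6C

0x78D6C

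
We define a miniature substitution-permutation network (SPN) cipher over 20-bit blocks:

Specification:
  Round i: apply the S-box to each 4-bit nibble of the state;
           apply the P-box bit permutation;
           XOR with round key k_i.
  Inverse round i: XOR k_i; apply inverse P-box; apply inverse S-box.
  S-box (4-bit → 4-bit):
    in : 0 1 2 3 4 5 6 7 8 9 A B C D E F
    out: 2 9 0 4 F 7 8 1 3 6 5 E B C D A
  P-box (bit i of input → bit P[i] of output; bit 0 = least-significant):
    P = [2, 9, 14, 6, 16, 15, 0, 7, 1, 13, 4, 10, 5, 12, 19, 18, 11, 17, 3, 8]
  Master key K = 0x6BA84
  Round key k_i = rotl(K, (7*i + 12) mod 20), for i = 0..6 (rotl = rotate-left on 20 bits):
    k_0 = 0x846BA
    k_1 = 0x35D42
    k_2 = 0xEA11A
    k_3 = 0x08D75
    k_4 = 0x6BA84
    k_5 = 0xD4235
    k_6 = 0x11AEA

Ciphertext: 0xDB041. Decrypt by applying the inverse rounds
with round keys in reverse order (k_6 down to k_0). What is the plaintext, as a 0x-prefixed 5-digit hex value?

0xF0F47

s_0 = ciphertext = 0xDB041
s_1 = InvRound(s_0, k_6) = 0xAE8B0
s_2 = InvRound(s_1, k_5) = 0x86048
s_3 = InvRound(s_2, k_4) = 0x5B2F4
s_4 = InvRound(s_3, k_3) = 0x1FFE0
s_5 = InvRound(s_4, k_2) = 0x54E1B
s_6 = InvRound(s_5, k_1) = 0xBF33F
s_7 = InvRound(s_6, k_0) = 0xF0F47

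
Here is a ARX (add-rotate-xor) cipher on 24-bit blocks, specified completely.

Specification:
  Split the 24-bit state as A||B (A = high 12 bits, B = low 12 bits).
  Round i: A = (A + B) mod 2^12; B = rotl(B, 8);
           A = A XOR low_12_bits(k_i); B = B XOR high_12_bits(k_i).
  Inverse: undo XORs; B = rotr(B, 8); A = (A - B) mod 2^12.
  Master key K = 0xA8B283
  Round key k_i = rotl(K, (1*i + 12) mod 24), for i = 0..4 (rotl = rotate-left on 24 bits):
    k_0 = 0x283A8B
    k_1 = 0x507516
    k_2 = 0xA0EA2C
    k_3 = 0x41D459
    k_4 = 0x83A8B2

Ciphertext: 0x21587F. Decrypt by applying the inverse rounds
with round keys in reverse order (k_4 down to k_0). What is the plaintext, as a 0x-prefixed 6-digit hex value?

s_0 = ciphertext = 0x21587F
s_1 = InvRound(s_0, k_4) = 0x657450
s_2 = InvRound(s_1, k_3) = 0xD3E4D0
s_3 = InvRound(s_2, k_2) = 0x924DEE
s_4 = InvRound(s_3, k_1) = 0xD9AE98
s_5 = InvRound(s_4, k_0) = 0x5551BC

0x5551BC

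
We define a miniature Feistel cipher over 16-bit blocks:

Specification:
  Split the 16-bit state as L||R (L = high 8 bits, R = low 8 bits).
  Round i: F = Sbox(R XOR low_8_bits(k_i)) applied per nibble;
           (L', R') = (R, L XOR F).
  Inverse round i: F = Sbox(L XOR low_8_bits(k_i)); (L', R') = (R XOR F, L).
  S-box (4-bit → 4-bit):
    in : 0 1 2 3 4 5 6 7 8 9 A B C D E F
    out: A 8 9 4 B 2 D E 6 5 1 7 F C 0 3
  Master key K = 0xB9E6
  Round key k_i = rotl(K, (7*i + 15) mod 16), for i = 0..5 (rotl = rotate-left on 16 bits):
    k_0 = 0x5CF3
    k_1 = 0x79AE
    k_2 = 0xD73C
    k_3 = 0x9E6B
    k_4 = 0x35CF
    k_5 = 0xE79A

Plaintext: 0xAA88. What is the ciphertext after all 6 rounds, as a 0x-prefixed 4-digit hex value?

s_0 = plaintext = 0xAA88
s_1 = Round(s_0, k_0) = 0x884D
s_2 = Round(s_1, k_1) = 0x4D8C
s_3 = Round(s_2, k_2) = 0x8C37
s_4 = Round(s_3, k_3) = 0x37A3
s_5 = Round(s_4, k_4) = 0xA3E8
s_6 = Round(s_5, k_5) = 0xE84A

0xE84A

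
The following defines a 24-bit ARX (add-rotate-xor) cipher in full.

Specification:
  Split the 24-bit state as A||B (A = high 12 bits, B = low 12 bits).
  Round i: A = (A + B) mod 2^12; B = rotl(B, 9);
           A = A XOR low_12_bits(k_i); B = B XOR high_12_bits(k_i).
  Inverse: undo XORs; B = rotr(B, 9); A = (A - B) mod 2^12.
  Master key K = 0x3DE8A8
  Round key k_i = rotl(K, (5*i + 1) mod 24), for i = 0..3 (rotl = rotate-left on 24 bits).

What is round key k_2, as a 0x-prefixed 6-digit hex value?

K = 0x3DE8A8
k_0 = rotl(K, (5*0+1) mod 24) = rotl(K, 1) = 0x7BD150
k_1 = rotl(K, (5*1+1) mod 24) = rotl(K, 6) = 0x7A2A0F
k_2 = rotl(K, (5*2+1) mod 24) = rotl(K, 11) = 0x4541EF

0x4541EF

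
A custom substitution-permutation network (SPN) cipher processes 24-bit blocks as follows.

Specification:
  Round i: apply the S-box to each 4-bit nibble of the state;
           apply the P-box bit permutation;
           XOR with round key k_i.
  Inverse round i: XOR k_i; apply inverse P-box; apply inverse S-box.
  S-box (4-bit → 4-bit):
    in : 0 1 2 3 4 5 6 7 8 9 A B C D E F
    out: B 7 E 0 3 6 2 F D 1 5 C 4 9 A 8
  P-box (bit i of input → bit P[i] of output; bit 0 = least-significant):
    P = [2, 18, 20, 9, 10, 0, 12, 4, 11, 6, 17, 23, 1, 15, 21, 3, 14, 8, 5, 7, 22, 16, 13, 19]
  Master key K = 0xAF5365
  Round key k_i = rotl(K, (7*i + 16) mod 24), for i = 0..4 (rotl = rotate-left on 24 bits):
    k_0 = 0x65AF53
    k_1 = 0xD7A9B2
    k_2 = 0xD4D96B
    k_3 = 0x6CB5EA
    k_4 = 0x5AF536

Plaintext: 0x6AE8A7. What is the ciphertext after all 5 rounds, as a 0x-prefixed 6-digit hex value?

s_0 = plaintext = 0x6AE8A7
s_1 = Round(s_0, k_0) = 0xF2717F
s_2 = Round(s_1, k_1) = 0xFD3649
s_3 = Round(s_2, k_2) = 0xDC9DAE
s_4 = Round(s_3, k_3) = 0xA0ABC8
s_5 = Round(s_4, k_4) = 0xA886B0

0xA886B0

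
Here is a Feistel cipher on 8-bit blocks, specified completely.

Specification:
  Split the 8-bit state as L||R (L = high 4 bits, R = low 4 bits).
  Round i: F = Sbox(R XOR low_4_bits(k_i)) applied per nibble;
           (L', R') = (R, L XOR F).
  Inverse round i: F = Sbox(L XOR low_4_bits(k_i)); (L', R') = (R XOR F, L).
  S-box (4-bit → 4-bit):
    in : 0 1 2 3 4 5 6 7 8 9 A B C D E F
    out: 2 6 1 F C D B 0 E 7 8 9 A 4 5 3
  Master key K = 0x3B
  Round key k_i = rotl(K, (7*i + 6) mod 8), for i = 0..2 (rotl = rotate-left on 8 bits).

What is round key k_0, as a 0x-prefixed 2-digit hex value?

K = 0x3B
k_0 = rotl(K, (7*0+6) mod 8) = rotl(K, 6) = 0xCE

0xCE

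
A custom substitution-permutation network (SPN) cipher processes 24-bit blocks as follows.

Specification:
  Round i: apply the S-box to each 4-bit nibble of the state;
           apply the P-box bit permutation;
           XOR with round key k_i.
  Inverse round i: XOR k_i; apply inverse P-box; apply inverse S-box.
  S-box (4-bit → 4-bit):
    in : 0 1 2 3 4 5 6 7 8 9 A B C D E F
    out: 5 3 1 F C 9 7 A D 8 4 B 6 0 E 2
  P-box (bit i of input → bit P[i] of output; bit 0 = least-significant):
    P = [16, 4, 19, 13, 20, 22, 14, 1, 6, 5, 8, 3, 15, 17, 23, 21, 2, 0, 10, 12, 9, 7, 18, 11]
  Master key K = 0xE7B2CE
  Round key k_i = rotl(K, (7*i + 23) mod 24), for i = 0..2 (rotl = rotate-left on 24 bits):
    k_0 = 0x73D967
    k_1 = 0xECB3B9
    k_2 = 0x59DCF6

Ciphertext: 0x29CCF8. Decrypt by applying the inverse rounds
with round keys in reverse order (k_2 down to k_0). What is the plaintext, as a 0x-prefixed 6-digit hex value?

s_0 = ciphertext = 0x29CCF8
s_1 = InvRound(s_0, k_2) = 0xD599BD
s_2 = InvRound(s_1, k_1) = 0x529D28
s_3 = InvRound(s_2, k_0) = 0xD69542

0xD69542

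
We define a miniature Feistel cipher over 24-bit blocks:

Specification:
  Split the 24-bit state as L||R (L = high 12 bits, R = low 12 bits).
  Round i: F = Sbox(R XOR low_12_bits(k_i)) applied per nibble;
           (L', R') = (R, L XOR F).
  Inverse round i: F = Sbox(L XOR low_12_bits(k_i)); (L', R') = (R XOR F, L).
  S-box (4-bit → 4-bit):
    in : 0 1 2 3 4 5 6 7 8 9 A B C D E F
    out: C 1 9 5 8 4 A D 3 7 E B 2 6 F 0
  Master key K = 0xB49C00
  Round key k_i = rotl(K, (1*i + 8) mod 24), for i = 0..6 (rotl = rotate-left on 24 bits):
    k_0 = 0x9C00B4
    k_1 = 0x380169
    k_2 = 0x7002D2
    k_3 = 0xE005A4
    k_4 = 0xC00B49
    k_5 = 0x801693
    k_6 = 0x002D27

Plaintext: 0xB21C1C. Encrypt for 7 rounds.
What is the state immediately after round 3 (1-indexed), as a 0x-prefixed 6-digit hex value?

s_0 = plaintext = 0xB21C1C
s_1 = Round(s_0, k_0) = 0xC1C9C2
s_2 = Round(s_1, k_1) = 0x9C2FF7
s_3 = Round(s_2, k_2) = 0xFF7F56
s_4 = Round(s_3, k_3) = 0xF561FE
s_5 = Round(s_4, k_4) = 0x1FE1EB
s_6 = Round(s_5, k_5) = 0x1EBC2D
s_7 = Round(s_6, k_6) = 0xC2D025

0xFF7F56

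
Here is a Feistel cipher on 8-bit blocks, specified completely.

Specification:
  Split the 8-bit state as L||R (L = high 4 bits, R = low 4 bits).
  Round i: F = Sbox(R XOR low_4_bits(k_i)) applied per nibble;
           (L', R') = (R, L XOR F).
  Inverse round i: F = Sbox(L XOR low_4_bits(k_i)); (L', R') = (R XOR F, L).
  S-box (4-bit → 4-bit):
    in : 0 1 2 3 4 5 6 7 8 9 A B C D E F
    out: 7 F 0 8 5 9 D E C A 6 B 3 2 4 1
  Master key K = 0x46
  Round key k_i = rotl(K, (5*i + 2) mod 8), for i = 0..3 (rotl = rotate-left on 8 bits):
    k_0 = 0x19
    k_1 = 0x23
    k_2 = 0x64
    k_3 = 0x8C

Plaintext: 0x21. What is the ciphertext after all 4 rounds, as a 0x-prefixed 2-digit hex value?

0x00

s_0 = plaintext = 0x21
s_1 = Round(s_0, k_0) = 0x1E
s_2 = Round(s_1, k_1) = 0xE3
s_3 = Round(s_2, k_2) = 0x30
s_4 = Round(s_3, k_3) = 0x00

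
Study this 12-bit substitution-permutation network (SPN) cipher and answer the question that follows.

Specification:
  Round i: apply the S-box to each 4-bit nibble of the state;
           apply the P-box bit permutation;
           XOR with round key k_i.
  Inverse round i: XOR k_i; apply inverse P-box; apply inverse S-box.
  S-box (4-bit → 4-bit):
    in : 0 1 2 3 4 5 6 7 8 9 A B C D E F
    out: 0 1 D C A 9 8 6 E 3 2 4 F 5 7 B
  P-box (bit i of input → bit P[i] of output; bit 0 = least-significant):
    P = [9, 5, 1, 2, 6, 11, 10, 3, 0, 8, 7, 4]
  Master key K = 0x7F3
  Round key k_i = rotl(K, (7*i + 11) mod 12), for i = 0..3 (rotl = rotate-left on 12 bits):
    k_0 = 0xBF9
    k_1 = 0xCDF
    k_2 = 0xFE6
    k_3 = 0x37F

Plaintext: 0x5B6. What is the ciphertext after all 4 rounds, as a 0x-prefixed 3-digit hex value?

s_0 = plaintext = 0x5B6
s_1 = Round(s_0, k_0) = 0xFEC
s_2 = Round(s_1, k_1) = 0x3A8
s_3 = Round(s_2, k_2) = 0x750
s_4 = Round(s_3, k_3) = 0x2B7

0x2B7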